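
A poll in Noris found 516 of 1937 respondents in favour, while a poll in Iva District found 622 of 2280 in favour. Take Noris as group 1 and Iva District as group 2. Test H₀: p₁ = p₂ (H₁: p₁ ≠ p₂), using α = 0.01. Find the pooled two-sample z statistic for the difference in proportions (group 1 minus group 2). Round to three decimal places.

p̂₁ = 516/1937 ≈ 0.26639, p̂₂ = 622/2280 ≈ 0.27281.
Pooled p̂ = (516+622)/(1937+2280) = 1138/4217 = 0.26986.
SE = √(0.197036 × 0.000954859) = 0.01372.
z = (0.26639 − 0.27281)/0.01372 = -0.00642/0.01372 = -0.468.
p-value = 2·P(Z > 0.468) ≈ 0.6400, so at α = 0.01 we fail to reject H₀.

z = -0.468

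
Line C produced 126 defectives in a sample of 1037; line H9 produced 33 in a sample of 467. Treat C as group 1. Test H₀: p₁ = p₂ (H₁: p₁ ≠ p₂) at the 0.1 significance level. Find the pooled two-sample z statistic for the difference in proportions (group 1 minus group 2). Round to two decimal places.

p̂₁ = 126/1037 = 0.1215, p̂₂ = 33/467 = 0.0707.
Pooled p̂ = (126+33)/(1037+467) = 159/1504 = 0.1057.
SE = √(p̂(1−p̂)(1/n₁+1/n₂)) = √(0.1057·0.8943·0.00310565) = √(0.000293613) = 0.0171.
z = (0.1215 − 0.0707)/0.0171 = 0.0508/0.0171 = 2.97.
p-value = 2·P(Z > 2.967) ≈ 0.0030; since p < α = 0.1, reject H₀.

z = 2.97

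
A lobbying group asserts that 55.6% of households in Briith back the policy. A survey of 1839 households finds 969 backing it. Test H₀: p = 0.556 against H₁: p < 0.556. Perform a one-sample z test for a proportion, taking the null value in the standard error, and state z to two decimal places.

z = -2.51

p̂ = 969/1839 ≈ 0.5269.
SE = √(p₀(1−p₀)/n) = √(0.24686/1839) = 0.0116.
z = (0.5269 − 0.556)/0.0116 = -0.0291/0.0116 = -2.51.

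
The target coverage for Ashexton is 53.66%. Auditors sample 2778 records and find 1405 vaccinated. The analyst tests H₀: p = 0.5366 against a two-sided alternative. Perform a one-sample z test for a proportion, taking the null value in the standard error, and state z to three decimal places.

p̂ = 1405/2778 ≈ 0.50576.
Standard error under H₀: √(0.5366×0.4634/2778) = 0.00946.
z = (0.50576 − 0.5366)/0.00946 = -0.03084/0.00946 = -3.260.
p-value = 2·P(Z > 3.260) ≈ 0.0011.

z = -3.260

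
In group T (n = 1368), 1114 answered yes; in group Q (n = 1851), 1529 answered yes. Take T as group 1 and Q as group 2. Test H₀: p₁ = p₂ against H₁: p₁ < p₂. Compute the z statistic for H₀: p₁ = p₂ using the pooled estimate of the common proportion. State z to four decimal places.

z = -0.8570

p̂₁ = 1114/1368 ≈ 0.8143275, p̂₂ = 1529/1851 ≈ 0.8260400.
Pooled p̂ = (1114+1529)/(1368+1851) = 2643/3219 = 0.8210624.
SE = √(0.146919 × 0.00127124) = 0.0136664.
z = (0.8143275 − 0.8260400)/0.0136664 = -0.0117125/0.0136664 = -0.8570.
p-value = P(Z < -0.857) ≈ 0.1957.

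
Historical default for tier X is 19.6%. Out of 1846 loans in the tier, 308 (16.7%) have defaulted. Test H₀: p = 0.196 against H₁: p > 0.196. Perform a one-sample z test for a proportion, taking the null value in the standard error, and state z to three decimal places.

z = -3.155

p̂ = 308/1846 = 0.16685.
Under H₀, SE = √(0.196·0.804/1846) = √(8.53651e-05) = 0.00924.
z = (0.16685 − 0.196)/0.00924 = -0.02915/0.00924 = -3.155.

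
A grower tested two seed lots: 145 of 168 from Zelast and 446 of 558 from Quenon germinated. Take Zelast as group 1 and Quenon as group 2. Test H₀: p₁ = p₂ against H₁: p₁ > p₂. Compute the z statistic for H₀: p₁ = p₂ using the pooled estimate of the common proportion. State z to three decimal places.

p̂₁ = 145/168 = 0.86310, p̂₂ = 446/558 = 0.79928.
Pooled p̂ = (145+446)/(168+558) = 591/726 = 0.81405.
SE = √(p̂(1−p̂)(1/n₁+1/n₂)) = √(0.81405·0.18595·0.0077445) = √(0.00117231) = 0.03424.
z = (0.86310 − 0.79928)/0.03424 = 0.06382/0.03424 = 1.864.
p-value = P(Z > 1.864) ≈ 0.0312.

z = 1.864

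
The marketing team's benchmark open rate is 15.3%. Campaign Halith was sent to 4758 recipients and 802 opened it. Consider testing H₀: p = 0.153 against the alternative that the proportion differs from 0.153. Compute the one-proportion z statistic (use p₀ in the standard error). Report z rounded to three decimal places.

z = 2.981

p̂ = 802/4758 ≈ 0.16856.
Standard error under H₀: √(0.153×0.847/4758) = 0.00522.
z = (0.16856 − 0.153)/0.00522 = 0.01556/0.00522 = 2.981.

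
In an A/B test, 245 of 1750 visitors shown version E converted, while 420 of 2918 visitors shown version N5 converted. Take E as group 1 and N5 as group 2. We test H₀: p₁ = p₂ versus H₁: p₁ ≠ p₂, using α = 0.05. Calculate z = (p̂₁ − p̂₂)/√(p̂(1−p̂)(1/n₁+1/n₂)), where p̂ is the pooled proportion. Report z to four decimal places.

p̂₁ = 245/1750 = 0.140000, p̂₂ = 420/2918 = 0.143934.
Pooled p̂ = (245+420)/(1750+2918) = 665/4668 = 0.142459.
SE = √(p̂(1−p̂)(1/n₁+1/n₂)) = √(0.142459·0.857541·0.000914129) = √(0.000111674) = 0.010568.
z = (0.140000 − 0.143934)/0.010568 = -0.003934/0.010568 = -0.3723.
Two-sided p-value ≈ 2·Φ(−0.372) = 0.7097, so at α = 0.05 we fail to reject H₀.

z = -0.3723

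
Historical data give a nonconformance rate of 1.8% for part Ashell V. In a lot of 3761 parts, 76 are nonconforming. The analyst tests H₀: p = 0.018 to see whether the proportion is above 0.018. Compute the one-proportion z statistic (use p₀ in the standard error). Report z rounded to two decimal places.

p̂ = 76/3761 = 0.02021.
Standard error under H₀: √(0.018×0.982/3761) = 0.00217.
z = (0.02021 − 0.018)/0.00217 = 0.00221/0.00217 = 1.02.
p-value = P(Z > 1.018) ≈ 0.1543.

z = 1.02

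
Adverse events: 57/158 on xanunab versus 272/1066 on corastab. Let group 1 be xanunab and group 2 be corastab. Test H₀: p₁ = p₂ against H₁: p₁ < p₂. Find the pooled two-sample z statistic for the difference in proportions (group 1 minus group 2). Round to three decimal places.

p̂₁ = 57/158 ≈ 0.36076, p̂₂ = 272/1066 ≈ 0.25516.
Pooled p̂ = (57+272)/(158+1066) = 329/1224 = 0.26879.
SE = √(0.196542 × 0.0072672) = 0.03779.
z = (0.36076 − 0.25516)/0.03779 = 0.10560/0.03779 = 2.794.

z = 2.794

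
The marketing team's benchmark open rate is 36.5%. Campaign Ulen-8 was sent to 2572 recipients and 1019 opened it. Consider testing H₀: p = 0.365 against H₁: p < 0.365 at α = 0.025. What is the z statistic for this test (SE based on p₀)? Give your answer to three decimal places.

p̂ = 1019/2572 = 0.396190.
SE = √(p₀(1−p₀)/n) = √(0.23178/2572) = 0.009493.
z = (0.396190 − 0.365)/0.009493 = 0.031190/0.009493 = 3.286.
p-value = P(Z < 3.286) ≈ 0.9995, so at α = 0.025 we fail to reject H₀.

z = 3.286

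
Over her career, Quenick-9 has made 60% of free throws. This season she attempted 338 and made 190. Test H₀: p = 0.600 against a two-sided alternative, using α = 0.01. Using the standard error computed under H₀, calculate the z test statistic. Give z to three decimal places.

p̂ = 190/338 ≈ 0.56213.
Standard error under H₀: √(0.6×0.4/338) = 0.02665.
z = (0.56213 − 0.6)/0.02665 = -0.03787/0.02665 = -1.421.
Two-sided p-value ≈ 2·Φ(−1.421) = 0.1553; since p > α = 0.01, fail to reject H₀.

z = -1.421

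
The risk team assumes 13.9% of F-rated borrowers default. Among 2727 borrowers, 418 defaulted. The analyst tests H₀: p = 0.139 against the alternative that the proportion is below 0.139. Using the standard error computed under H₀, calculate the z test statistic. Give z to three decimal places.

z = 2.156

p̂ = 418/2727 = 0.153282.
SE = √(p₀(1−p₀)/n) = √(0.11968/2727) = 0.006625.
z = (0.153282 − 0.139)/0.006625 = 0.014282/0.006625 = 2.156.
p-value = P(Z < 2.156) ≈ 0.9845.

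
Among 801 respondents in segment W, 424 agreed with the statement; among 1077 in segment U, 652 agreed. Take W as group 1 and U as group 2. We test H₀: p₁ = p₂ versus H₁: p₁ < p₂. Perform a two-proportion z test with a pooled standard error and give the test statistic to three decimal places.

z = -3.295

p̂₁ = 424/801 = 0.52934, p̂₂ = 652/1077 = 0.60539.
Pooled p̂ = (424+652)/(801+1077) = 1076/1878 = 0.57295.
SE = √(p̂(1−p̂)(1/n₁+1/n₂)) = √(0.57295·0.42705·0.00217694) = √(0.000532651) = 0.02308.
z = (0.52934 − 0.60539)/0.02308 = -0.07605/0.02308 = -3.295.
p-value = P(Z < -3.295) ≈ 0.0005.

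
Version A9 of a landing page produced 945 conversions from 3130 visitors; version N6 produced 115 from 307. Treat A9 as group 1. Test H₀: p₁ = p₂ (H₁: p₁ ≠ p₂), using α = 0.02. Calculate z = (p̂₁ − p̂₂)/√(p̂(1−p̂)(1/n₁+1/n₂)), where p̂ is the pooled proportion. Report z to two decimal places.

p̂₁ = 945/3130 ≈ 0.3019, p̂₂ = 115/307 ≈ 0.3746.
Pooled p̂ = (945+115)/(3130+307) = 1060/3437 = 0.3084.
SE = √(0.213293 × 0.00357682) = 0.0276.
z = (0.3019 − 0.3746)/0.0276 = -0.0727/0.0276 = -2.63.
p-value = 2·P(Z > 2.631) ≈ 0.0085; since p < α = 0.02, reject H₀.

z = -2.63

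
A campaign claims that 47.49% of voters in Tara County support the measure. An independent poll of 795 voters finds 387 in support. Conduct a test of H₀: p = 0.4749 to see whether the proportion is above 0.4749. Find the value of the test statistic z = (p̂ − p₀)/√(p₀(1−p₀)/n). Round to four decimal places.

z = 0.6715

p̂ = 387/795 = 0.4867925.
Under H₀, SE = √(0.4749·0.5251/795) = √(0.000313673) = 0.0177108.
z = (0.4867925 − 0.4749)/0.0177108 = 0.0118925/0.0177108 = 0.6715.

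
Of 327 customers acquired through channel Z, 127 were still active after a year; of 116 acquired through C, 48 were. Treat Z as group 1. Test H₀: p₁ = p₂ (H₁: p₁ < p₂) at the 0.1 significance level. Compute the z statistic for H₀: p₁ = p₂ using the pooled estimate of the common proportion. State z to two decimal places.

p̂₁ = 127/327 = 0.3884, p̂₂ = 48/116 = 0.4138.
Pooled p̂ = (127+48)/(327+116) = 175/443 = 0.3950.
SE = √(p̂(1−p̂)(1/n₁+1/n₂)) = √(0.3950·0.6050·0.0116788) = √(0.00279102) = 0.0528.
z = (0.3884 − 0.4138)/0.0528 = -0.0254/0.0528 = -0.48.
p-value = P(Z < -0.481) ≈ 0.3152, so at α = 0.1 we fail to reject H₀.

z = -0.48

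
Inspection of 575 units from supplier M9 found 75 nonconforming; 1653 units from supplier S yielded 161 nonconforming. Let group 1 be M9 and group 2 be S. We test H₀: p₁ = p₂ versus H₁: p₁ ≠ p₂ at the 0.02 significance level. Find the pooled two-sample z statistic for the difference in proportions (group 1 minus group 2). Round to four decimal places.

p̂₁ = 75/575 ≈ 0.1304348, p̂₂ = 161/1653 ≈ 0.0973987.
Pooled p̂ = (75+161)/(575+1653) = 236/2228 = 0.1059246.
SE = √(p̂(1−p̂)(1/n₁+1/n₂)) = √(0.1059246·0.8940754·0.00234409) = √(0.000221996) = 0.0148995.
z = (0.1304348 − 0.0973987)/0.0148995 = 0.0330361/0.0148995 = 2.2173.
p-value = 2·P(Z > 2.217) ≈ 0.0266. With α = 0.02, fail to reject H₀.

z = 2.2173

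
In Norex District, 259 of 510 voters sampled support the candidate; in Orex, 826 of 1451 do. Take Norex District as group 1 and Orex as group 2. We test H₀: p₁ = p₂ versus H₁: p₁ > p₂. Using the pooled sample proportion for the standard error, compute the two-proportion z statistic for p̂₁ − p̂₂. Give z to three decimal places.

p̂₁ = 259/510 ≈ 0.50784, p̂₂ = 826/1451 ≈ 0.56926.
Pooled p̂ = (259+826)/(510+1451) = 1085/1961 = 0.55329.
SE = √(p̂(1−p̂)(1/n₁+1/n₂)) = √(0.55329·0.44671·0.00264996) = √(0.000654966) = 0.02559.
z = (0.50784 − 0.56926)/0.02559 = -0.06142/0.02559 = -2.400.

z = -2.400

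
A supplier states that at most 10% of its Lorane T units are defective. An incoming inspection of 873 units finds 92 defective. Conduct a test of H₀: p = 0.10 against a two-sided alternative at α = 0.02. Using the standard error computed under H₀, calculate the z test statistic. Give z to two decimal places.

z = 0.53

p̂ = 92/873 = 0.1054.
Standard error under H₀: √(0.1×0.9/873) = 0.0102.
z = (0.1054 − 0.1)/0.0102 = 0.0054/0.0102 = 0.53.
p-value = 2·P(Z > 0.530) ≈ 0.5959; since p > α = 0.02, fail to reject H₀.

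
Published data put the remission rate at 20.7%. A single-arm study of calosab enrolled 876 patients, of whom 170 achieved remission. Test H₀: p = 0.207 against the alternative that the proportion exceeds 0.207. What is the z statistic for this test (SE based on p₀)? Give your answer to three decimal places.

z = -0.945

p̂ = 170/876 = 0.19406.
Under H₀, SE = √(0.207·0.793/876) = √(0.000187387) = 0.01369.
z = (0.19406 − 0.207)/0.01369 = -0.01294/0.01369 = -0.945.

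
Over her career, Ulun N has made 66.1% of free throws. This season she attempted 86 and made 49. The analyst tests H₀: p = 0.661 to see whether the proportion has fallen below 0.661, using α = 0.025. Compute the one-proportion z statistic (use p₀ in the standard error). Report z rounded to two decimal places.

z = -1.79

p̂ = 49/86 = 0.5698.
Under H₀, SE = √(0.661·0.339/86) = √(0.00260557) = 0.0510.
z = (0.5698 − 0.661)/0.0510 = -0.0912/0.0510 = -1.79.
p-value = P(Z < -1.787) ≈ 0.0369, so at α = 0.025 we fail to reject H₀.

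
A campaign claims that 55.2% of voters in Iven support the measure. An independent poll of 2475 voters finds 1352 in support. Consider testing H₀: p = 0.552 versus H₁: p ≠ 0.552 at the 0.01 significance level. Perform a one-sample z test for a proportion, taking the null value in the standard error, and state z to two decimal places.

z = -0.57

p̂ = 1352/2475 = 0.5463.
Standard error under H₀: √(0.552×0.448/2475) = 0.0100.
z = (0.5463 − 0.552)/0.0100 = -0.0057/0.0100 = -0.57.
p-value = 2·P(Z > 0.574) ≈ 0.5660; since p > α = 0.01, fail to reject H₀.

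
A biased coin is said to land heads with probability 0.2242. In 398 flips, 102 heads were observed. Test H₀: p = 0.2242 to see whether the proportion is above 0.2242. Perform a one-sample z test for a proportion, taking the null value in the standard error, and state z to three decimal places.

p̂ = 102/398 ≈ 0.256281.
SE = √(p₀(1−p₀)/n) = √(0.17393/398) = 0.020905.
z = (0.256281 − 0.2242)/0.020905 = 0.032081/0.020905 = 1.535.

z = 1.535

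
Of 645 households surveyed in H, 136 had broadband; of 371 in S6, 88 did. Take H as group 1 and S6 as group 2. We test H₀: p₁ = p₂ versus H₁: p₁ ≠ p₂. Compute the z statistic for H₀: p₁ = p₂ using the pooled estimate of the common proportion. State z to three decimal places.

p̂₁ = 136/645 ≈ 0.210853, p̂₂ = 88/371 ≈ 0.237197.
Pooled p̂ = (136+88)/(645+371) = 224/1016 = 0.220472.
SE = √(p̂(1−p̂)(1/n₁+1/n₂)) = √(0.220472·0.779528·0.00424581) = √(0.000729703) = 0.027013.
z = (0.210853 − 0.237197)/0.027013 = -0.026344/0.027013 = -0.975.
Two-sided p-value ≈ 2·Φ(−0.975) = 0.3294.

z = -0.975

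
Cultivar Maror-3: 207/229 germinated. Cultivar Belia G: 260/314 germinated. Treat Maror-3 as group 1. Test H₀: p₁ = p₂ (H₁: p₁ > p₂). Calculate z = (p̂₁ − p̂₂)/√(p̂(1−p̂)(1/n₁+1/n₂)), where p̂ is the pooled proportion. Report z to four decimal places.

p̂₁ = 207/229 ≈ 0.903930, p̂₂ = 260/314 ≈ 0.828025.
Pooled p̂ = (207+260)/(229+314) = 467/543 = 0.860037.
SE = √(0.120373 × 0.00755153) = 0.030150.
z = (0.903930 − 0.828025)/0.030150 = 0.075905/0.030150 = 2.5176.
p-value = P(Z > 2.518) ≈ 0.0059.

z = 2.5176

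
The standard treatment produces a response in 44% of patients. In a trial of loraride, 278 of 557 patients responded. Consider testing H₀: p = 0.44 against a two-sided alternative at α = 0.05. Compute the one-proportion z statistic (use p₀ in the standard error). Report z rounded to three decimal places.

z = 2.810

p̂ = 278/557 ≈ 0.49910.
Standard error under H₀: √(0.44×0.56/557) = 0.02103.
z = (0.49910 − 0.44)/0.02103 = 0.05910/0.02103 = 2.810.
Two-sided p-value ≈ 2·Φ(−2.810) = 0.0050. With α = 0.05, reject H₀.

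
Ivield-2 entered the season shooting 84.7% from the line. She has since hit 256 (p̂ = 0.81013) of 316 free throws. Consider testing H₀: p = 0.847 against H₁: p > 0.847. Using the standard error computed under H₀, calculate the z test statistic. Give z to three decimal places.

p̂ = 256/316 = 0.81013.
Under H₀, SE = √(0.847·0.153/316) = √(0.000410098) = 0.02025.
z = (0.81013 − 0.847)/0.02025 = -0.03687/0.02025 = -1.821.

z = -1.821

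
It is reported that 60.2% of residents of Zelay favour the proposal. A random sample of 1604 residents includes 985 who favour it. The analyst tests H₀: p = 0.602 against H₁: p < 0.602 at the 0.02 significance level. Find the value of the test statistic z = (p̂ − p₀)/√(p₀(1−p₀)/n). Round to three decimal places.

z = 0.989

p̂ = 985/1604 ≈ 0.61409.
Under H₀, SE = √(0.602·0.398/1604) = √(0.000149374) = 0.01222.
z = (0.61409 − 0.602)/0.01222 = 0.01209/0.01222 = 0.989.
p-value = P(Z < 0.989) ≈ 0.8387. With α = 0.02, fail to reject H₀.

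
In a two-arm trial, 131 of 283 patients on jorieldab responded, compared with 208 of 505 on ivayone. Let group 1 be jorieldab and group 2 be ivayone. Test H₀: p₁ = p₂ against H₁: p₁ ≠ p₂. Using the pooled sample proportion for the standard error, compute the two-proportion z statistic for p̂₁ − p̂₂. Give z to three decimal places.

p̂₁ = 131/283 ≈ 0.46290, p̂₂ = 208/505 ≈ 0.41188.
Pooled p̂ = (131+208)/(283+505) = 339/788 = 0.43020.
SE = √(p̂(1−p̂)(1/n₁+1/n₂)) = √(0.43020·0.56980·0.00551377) = √(0.00135158) = 0.03676.
z = (0.46290 − 0.41188)/0.03676 = 0.05102/0.03676 = 1.388.

z = 1.388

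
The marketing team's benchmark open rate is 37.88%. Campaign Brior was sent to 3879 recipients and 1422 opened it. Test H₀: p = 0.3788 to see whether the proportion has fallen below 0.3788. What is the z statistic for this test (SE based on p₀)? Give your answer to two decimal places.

z = -1.57

p̂ = 1422/3879 ≈ 0.36659.
Under H₀, SE = √(0.3788·0.6212/3879) = √(6.06627e-05) = 0.00779.
z = (0.36659 − 0.3788)/0.00779 = -0.01221/0.00779 = -1.57.
p-value = P(Z < -1.568) ≈ 0.0585.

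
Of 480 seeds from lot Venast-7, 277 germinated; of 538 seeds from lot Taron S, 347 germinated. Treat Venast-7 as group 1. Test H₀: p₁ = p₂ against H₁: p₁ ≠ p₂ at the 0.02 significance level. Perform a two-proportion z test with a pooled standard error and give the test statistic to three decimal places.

z = -2.220

p̂₁ = 277/480 ≈ 0.57708, p̂₂ = 347/538 ≈ 0.64498.
Pooled p̂ = (277+347)/(480+538) = 624/1018 = 0.61297.
SE = √(p̂(1−p̂)(1/n₁+1/n₂)) = √(0.61297·0.38703·0.00394207) = √(0.000935211) = 0.03058.
z = (0.57708 − 0.64498)/0.03058 = -0.06790/0.03058 = -2.220.
p-value = 2·P(Z > 2.220) ≈ 0.0264, so at α = 0.02 we fail to reject H₀.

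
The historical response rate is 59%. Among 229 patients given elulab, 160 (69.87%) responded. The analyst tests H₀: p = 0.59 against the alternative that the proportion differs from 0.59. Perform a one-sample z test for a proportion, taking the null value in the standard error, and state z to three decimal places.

z = 3.344

p̂ = 160/229 ≈ 0.69869.
SE = √(p₀(1−p₀)/n) = √(0.2419/229) = 0.03250.
z = (0.69869 − 0.59)/0.03250 = 0.10869/0.03250 = 3.344.
p-value = 2·P(Z > 3.344) ≈ 0.0008.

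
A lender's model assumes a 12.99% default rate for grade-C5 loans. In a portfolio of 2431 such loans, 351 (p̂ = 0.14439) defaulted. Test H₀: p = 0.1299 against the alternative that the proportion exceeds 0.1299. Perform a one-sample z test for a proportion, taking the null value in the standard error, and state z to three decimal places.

p̂ = 351/2431 = 0.144385.
Standard error under H₀: √(0.1299×0.8701/2431) = 0.006819.
z = (0.144385 − 0.1299)/0.006819 = 0.014485/0.006819 = 2.124.

z = 2.124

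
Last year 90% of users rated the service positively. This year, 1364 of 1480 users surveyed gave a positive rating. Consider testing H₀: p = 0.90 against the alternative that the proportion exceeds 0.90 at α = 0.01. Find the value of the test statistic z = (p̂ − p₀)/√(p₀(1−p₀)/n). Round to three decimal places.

p̂ = 1364/1480 = 0.921622.
SE = √(p₀(1−p₀)/n) = √(0.09/1480) = 0.007798.
z = (0.921622 − 0.9)/0.007798 = 0.021622/0.007798 = 2.773.
p-value = P(Z > 2.773) ≈ 0.0028. With α = 0.01, reject H₀.

z = 2.773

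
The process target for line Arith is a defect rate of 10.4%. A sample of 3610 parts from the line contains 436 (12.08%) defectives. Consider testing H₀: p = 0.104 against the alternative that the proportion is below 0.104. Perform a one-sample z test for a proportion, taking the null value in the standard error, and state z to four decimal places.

p̂ = 436/3610 = 0.1207756.
Standard error under H₀: √(0.104×0.896/3610) = 0.0050806.
z = (0.1207756 − 0.104)/0.0050806 = 0.0167756/0.0050806 = 3.3019.
p-value = P(Z < 3.302) ≈ 0.9995.

z = 3.3019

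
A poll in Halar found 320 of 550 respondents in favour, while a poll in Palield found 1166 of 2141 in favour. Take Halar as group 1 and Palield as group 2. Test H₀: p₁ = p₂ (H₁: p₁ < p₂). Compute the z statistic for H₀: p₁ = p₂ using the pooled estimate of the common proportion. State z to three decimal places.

z = 1.565

p̂₁ = 320/550 = 0.58182, p̂₂ = 1166/2141 = 0.54461.
Pooled p̂ = (320+1166)/(550+2141) = 1486/2691 = 0.55221.
SE = √(p̂(1−p̂)(1/n₁+1/n₂)) = √(0.55221·0.44779·0.00228525) = √(0.000565084) = 0.02377.
z = (0.58182 − 0.54461)/0.02377 = 0.03721/0.02377 = 1.565.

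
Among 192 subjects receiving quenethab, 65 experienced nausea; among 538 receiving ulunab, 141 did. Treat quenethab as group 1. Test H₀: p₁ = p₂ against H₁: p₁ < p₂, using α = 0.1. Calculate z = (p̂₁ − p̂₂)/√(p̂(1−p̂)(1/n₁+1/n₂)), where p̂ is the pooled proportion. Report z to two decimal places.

p̂₁ = 65/192 = 0.3385, p̂₂ = 141/538 = 0.2621.
Pooled p̂ = (65+141)/(192+538) = 206/730 = 0.2822.
SE = √(p̂(1−p̂)(1/n₁+1/n₂)) = √(0.2822·0.7178·0.00706707) = √(0.0014315) = 0.0378.
z = (0.3385 − 0.2621)/0.0378 = 0.0764/0.0378 = 2.02.
p-value = P(Z < 2.021) ≈ 0.9784, so at α = 0.1 we fail to reject H₀.

z = 2.02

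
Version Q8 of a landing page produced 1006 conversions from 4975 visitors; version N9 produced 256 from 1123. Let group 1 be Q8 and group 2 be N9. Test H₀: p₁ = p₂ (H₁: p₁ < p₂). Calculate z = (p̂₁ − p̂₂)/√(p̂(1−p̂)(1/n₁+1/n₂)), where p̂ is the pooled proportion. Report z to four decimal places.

z = -1.9239

p̂₁ = 1006/4975 = 0.202211, p̂₂ = 256/1123 = 0.227961.
Pooled p̂ = (1006+256)/(4975+1123) = 1262/6098 = 0.206953.
SE = √(p̂(1−p̂)(1/n₁+1/n₂)) = √(0.206953·0.793047·0.00109148) = √(0.000179137) = 0.013384.
z = (0.202211 − 0.227961)/0.013384 = -0.025750/0.013384 = -1.9239.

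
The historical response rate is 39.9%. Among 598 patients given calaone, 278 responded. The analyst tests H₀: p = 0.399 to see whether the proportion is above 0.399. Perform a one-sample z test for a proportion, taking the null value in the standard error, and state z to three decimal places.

p̂ = 278/598 ≈ 0.464883.
Standard error under H₀: √(0.399×0.601/598) = 0.020025.
z = (0.464883 − 0.399)/0.020025 = 0.065883/0.020025 = 3.290.
p-value = P(Z > 3.290) ≈ 0.0005.

z = 3.290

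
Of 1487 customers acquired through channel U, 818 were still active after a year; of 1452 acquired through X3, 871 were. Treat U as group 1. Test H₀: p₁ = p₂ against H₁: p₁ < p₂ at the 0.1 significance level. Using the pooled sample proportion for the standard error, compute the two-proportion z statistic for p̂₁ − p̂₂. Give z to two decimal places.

z = -2.73

p̂₁ = 818/1487 ≈ 0.55010, p̂₂ = 871/1452 ≈ 0.59986.
Pooled p̂ = (818+871)/(1487+1452) = 1689/2939 = 0.57469.
SE = √(0.244422 × 0.0013612) = 0.01824.
z = (0.55010 − 0.59986)/0.01824 = -0.04976/0.01824 = -2.73.
p-value = P(Z < -2.728) ≈ 0.0032, so at α = 0.1 we reject H₀.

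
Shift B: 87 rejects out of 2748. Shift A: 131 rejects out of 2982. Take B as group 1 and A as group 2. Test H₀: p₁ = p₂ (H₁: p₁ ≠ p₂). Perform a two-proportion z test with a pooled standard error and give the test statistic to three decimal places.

p̂₁ = 87/2748 = 0.031659, p̂₂ = 131/2982 = 0.043930.
Pooled p̂ = (87+131)/(2748+2982) = 218/5730 = 0.038045.
SE = √(0.0365979 × 0.000699246) = 0.005059.
z = (0.031659 − 0.043930)/0.005059 = -0.012271/0.005059 = -2.426.

z = -2.426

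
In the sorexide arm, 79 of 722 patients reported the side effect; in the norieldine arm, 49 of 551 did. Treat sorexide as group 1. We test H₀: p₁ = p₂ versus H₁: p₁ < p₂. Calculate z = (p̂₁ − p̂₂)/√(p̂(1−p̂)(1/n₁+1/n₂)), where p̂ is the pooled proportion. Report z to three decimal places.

p̂₁ = 79/722 ≈ 0.109418, p̂₂ = 49/551 ≈ 0.088929.
Pooled p̂ = (79+49)/(722+551) = 128/1273 = 0.100550.
SE = √(0.0904396 × 0.00319992) = 0.017012.
z = (0.109418 − 0.088929)/0.017012 = 0.020489/0.017012 = 1.204.

z = 1.204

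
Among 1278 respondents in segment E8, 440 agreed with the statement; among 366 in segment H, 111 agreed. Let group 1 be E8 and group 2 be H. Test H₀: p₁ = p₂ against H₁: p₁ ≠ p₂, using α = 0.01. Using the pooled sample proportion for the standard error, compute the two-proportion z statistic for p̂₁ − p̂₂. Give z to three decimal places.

z = 1.465

p̂₁ = 440/1278 ≈ 0.34429, p̂₂ = 111/366 ≈ 0.30328.
Pooled p̂ = (440+111)/(1278+366) = 551/1644 = 0.33516.
SE = √(p̂(1−p̂)(1/n₁+1/n₂)) = √(0.33516·0.66484·0.00351471) = √(0.000783174) = 0.02799.
z = (0.34429 − 0.30328)/0.02799 = 0.04101/0.02799 = 1.465.
p-value = 2·P(Z > 1.465) ≈ 0.1428, so at α = 0.01 we fail to reject H₀.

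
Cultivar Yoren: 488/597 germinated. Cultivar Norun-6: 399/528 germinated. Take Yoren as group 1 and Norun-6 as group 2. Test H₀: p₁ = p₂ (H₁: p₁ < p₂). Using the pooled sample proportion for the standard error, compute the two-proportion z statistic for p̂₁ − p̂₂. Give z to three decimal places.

z = 2.530

p̂₁ = 488/597 = 0.81742, p̂₂ = 399/528 = 0.75568.
Pooled p̂ = (488+399)/(597+528) = 887/1125 = 0.78844.
SE = √(p̂(1−p̂)(1/n₁+1/n₂)) = √(0.78844·0.21156·0.00356898) = √(0.000595305) = 0.02440.
z = (0.81742 − 0.75568)/0.02440 = 0.06174/0.02440 = 2.530.
p-value = P(Z < 2.530) ≈ 0.9943.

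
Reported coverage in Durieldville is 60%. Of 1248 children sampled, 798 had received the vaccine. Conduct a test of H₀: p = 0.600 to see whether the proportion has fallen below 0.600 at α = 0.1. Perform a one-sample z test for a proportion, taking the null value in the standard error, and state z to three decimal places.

z = 2.843

p̂ = 798/1248 = 0.639423.
SE = √(p₀(1−p₀)/n) = √(0.24/1248) = 0.013868.
z = (0.639423 − 0.6)/0.013868 = 0.039423/0.013868 = 2.843.
p-value = P(Z < 2.843) ≈ 0.9978; since p > α = 0.1, fail to reject H₀.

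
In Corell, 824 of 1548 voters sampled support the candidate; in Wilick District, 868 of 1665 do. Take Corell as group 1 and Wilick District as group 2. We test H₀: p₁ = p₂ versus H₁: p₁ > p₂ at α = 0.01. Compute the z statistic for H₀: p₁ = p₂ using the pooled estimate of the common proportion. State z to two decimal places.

z = 0.62

p̂₁ = 824/1548 = 0.5323, p̂₂ = 868/1665 = 0.5213.
Pooled p̂ = (824+868)/(1548+1665) = 1692/3213 = 0.5266.
SE = √(0.249292 × 0.0012466) = 0.0176.
z = (0.5323 − 0.5213)/0.0176 = 0.0110/0.0176 = 0.62.
p-value = P(Z > 0.623) ≈ 0.2667. With α = 0.01, fail to reject H₀.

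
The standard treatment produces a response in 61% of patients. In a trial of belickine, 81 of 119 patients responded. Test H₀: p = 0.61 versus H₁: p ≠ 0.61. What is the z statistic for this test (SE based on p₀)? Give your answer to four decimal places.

p̂ = 81/119 ≈ 0.680672.
SE = √(p₀(1−p₀)/n) = √(0.2379/119) = 0.044712.
z = (0.680672 − 0.61)/0.044712 = 0.070672/0.044712 = 1.5806.

z = 1.5806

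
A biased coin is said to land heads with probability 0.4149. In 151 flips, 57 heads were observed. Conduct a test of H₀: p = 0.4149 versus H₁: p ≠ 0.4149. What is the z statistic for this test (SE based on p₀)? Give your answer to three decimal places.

p̂ = 57/151 = 0.37748.
Under H₀, SE = √(0.4149·0.5851/151) = √(0.00160767) = 0.04010.
z = (0.37748 − 0.4149)/0.04010 = -0.03742/0.04010 = -0.933.

z = -0.933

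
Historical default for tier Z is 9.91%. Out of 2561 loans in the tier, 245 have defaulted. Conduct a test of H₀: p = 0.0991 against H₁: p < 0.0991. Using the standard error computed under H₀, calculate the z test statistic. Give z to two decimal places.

z = -0.58

p̂ = 245/2561 ≈ 0.0957.
Standard error under H₀: √(0.0991×0.9009/2561) = 0.0059.
z = (0.0957 − 0.0991)/0.0059 = -0.0034/0.0059 = -0.58.
p-value = P(Z < -0.582) ≈ 0.2804.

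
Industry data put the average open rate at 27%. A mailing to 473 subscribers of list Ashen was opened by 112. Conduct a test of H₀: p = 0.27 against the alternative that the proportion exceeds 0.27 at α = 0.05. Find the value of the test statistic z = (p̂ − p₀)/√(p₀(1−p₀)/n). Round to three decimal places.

z = -1.627

p̂ = 112/473 ≈ 0.23679.
SE = √(p₀(1−p₀)/n) = √(0.1971/473) = 0.02041.
z = (0.23679 − 0.27)/0.02041 = -0.03321/0.02041 = -1.627.
p-value = P(Z > -1.627) ≈ 0.9481, so at α = 0.05 we fail to reject H₀.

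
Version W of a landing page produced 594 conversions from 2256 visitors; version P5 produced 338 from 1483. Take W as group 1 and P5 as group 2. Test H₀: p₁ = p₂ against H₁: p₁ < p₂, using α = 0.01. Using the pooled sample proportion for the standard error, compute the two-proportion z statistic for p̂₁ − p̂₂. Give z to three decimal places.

p̂₁ = 594/2256 ≈ 0.26330, p̂₂ = 338/1483 ≈ 0.22792.
Pooled p̂ = (594+338)/(2256+1483) = 932/3739 = 0.24926.
SE = √(p̂(1−p̂)(1/n₁+1/n₂)) = √(0.24926·0.75074·0.00111757) = √(0.000209133) = 0.01446.
z = (0.26330 − 0.22792)/0.01446 = 0.03538/0.01446 = 2.447.
p-value = P(Z < 2.447) ≈ 0.9928; since p > α = 0.01, fail to reject H₀.

z = 2.447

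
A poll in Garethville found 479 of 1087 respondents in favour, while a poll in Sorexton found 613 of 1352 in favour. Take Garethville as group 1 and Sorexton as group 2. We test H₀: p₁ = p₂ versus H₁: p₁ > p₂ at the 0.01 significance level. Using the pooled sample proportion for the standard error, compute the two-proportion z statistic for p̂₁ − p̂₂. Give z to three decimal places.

z = -0.629

p̂₁ = 479/1087 = 0.44066, p̂₂ = 613/1352 = 0.45340.
Pooled p̂ = (479+613)/(1087+1352) = 1092/2439 = 0.44772.
SE = √(0.247267 × 0.00165961) = 0.02026.
z = (0.44066 − 0.45340)/0.02026 = -0.01274/0.02026 = -0.629.
p-value = P(Z > -0.629) ≈ 0.7353; since p > α = 0.01, fail to reject H₀.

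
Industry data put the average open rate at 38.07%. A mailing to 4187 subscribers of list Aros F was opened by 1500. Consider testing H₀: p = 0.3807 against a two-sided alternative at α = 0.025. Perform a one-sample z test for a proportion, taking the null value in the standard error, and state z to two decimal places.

p̂ = 1500/4187 = 0.3583.
Standard error under H₀: √(0.3807×0.6193/4187) = 0.0075.
z = (0.3583 − 0.3807)/0.0075 = -0.0224/0.0075 = -2.99.
Two-sided p-value ≈ 2·Φ(−2.992) = 0.0028, so at α = 0.025 we reject H₀.

z = -2.99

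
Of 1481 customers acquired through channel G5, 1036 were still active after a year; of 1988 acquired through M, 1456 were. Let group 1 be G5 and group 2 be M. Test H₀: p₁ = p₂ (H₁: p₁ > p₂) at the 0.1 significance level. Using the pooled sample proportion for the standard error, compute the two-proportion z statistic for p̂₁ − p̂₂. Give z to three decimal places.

p̂₁ = 1036/1481 = 0.699527, p̂₂ = 1456/1988 = 0.732394.
Pooled p̂ = (1036+1456)/(1481+1988) = 2492/3469 = 0.718363.
SE = √(p̂(1−p̂)(1/n₁+1/n₂)) = √(0.718363·0.281637·0.00117824) = √(0.000238378) = 0.015440.
z = (0.699527 − 0.732394)/0.015440 = -0.032867/0.015440 = -2.129.
p-value = P(Z > -2.129) ≈ 0.9834, so at α = 0.1 we fail to reject H₀.

z = -2.129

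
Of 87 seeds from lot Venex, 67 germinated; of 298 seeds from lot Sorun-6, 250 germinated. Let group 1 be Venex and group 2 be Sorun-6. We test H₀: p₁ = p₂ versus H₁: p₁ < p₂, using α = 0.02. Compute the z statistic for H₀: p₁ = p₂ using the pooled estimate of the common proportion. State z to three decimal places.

p̂₁ = 67/87 = 0.77011, p̂₂ = 250/298 = 0.83893.
Pooled p̂ = (67+250)/(87+298) = 317/385 = 0.82338.
SE = √(0.145428 × 0.01485) = 0.04647.
z = (0.77011 − 0.83893)/0.04647 = -0.06882/0.04647 = -1.481.
p-value = P(Z < -1.481) ≈ 0.0693. With α = 0.02, fail to reject H₀.

z = -1.481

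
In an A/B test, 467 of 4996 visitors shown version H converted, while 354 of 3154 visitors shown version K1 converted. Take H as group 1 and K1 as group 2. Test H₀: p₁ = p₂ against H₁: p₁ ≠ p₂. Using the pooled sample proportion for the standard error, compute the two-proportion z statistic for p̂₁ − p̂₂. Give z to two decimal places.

z = -2.74

p̂₁ = 467/4996 = 0.09347, p̂₂ = 354/3154 = 0.11224.
Pooled p̂ = (467+354)/(4996+3154) = 821/8150 = 0.10074.
SE = √(0.0905884 × 0.000517218) = 0.00684.
z = (0.09347 − 0.11224)/0.00684 = -0.01877/0.00684 = -2.74.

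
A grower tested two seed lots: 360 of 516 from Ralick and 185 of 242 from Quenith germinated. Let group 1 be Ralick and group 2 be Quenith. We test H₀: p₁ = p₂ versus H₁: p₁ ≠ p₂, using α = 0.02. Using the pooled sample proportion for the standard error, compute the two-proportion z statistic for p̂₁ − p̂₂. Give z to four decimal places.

p̂₁ = 360/516 ≈ 0.6976744, p̂₂ = 185/242 ≈ 0.7644628.
Pooled p̂ = (360+185)/(516+242) = 545/758 = 0.7189974.
SE = √(p̂(1−p̂)(1/n₁+1/n₂)) = √(0.7189974·0.2810026·0.00607022) = √(0.00122643) = 0.0350204.
z = (0.6976744 − 0.7644628)/0.0350204 = -0.0667884/0.0350204 = -1.9071.
p-value = 2·P(Z > 1.907) ≈ 0.0565. With α = 0.02, fail to reject H₀.

z = -1.9071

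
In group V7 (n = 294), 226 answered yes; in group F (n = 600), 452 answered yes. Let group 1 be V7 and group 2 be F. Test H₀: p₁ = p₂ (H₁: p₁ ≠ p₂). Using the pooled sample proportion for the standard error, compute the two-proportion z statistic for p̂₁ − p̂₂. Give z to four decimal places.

p̂₁ = 226/294 ≈ 0.768707, p̂₂ = 452/600 ≈ 0.753333.
Pooled p̂ = (226+452)/(294+600) = 678/894 = 0.758389.
SE = √(p̂(1−p̂)(1/n₁+1/n₂)) = √(0.758389·0.241611·0.00506803) = √(0.00092864) = 0.030474.
z = (0.768707 − 0.753333)/0.030474 = 0.015374/0.030474 = 0.5045.

z = 0.5045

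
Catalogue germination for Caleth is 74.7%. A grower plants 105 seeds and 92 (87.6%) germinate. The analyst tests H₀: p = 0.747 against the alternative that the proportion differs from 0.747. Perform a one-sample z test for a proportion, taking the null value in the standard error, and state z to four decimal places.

z = 3.0451

p̂ = 92/105 ≈ 0.876190.
Standard error under H₀: √(0.747×0.253/105) = 0.042425.
z = (0.876190 − 0.747)/0.042425 = 0.129190/0.042425 = 3.0451.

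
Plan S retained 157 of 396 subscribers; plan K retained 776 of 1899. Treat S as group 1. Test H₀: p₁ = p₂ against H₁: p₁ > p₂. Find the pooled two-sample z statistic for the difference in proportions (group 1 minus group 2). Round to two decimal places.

p̂₁ = 157/396 ≈ 0.3965, p̂₂ = 776/1899 ≈ 0.4086.
Pooled p̂ = (157+776)/(396+1899) = 933/2295 = 0.4065.
SE = √(p̂(1−p̂)(1/n₁+1/n₂)) = √(0.4065·0.5935·0.00305185) = √(0.000736302) = 0.0271.
z = (0.3965 − 0.4086)/0.0271 = -0.0121/0.0271 = -0.45.
p-value = P(Z > -0.449) ≈ 0.6731.

z = -0.45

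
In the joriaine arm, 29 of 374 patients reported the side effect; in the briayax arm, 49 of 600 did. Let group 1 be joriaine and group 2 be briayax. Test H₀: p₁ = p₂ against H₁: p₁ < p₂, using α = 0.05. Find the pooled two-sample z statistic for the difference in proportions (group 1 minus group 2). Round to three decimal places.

z = -0.231

p̂₁ = 29/374 ≈ 0.07754, p̂₂ = 49/600 ≈ 0.08167.
Pooled p̂ = (29+49)/(374+600) = 78/974 = 0.08008.
SE = √(0.073669 × 0.00434046) = 0.01788.
z = (0.07754 − 0.08167)/0.01788 = -0.00413/0.01788 = -0.231.
p-value = P(Z < -0.231) ≈ 0.4087; since p > α = 0.05, fail to reject H₀.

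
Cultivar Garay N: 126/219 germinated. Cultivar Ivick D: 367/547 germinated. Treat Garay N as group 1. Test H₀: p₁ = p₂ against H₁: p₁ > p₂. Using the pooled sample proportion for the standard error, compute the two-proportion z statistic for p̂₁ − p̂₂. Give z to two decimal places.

p̂₁ = 126/219 ≈ 0.5753, p̂₂ = 367/547 ≈ 0.6709.
Pooled p̂ = (126+367)/(219+547) = 493/766 = 0.6436.
SE = √(0.229378 × 0.00639436) = 0.0383.
z = (0.5753 − 0.6709)/0.0383 = -0.0956/0.0383 = -2.50.

z = -2.50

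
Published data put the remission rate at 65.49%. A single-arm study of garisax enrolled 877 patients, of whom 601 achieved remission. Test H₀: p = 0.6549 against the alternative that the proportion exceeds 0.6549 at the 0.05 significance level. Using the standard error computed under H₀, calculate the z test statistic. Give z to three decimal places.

p̂ = 601/877 ≈ 0.68529.
SE = √(p₀(1−p₀)/n) = √(0.22601/877) = 0.01605.
z = (0.68529 − 0.6549)/0.01605 = 0.03039/0.01605 = 1.893.
p-value = P(Z > 1.893) ≈ 0.0292, so at α = 0.05 we reject H₀.

z = 1.893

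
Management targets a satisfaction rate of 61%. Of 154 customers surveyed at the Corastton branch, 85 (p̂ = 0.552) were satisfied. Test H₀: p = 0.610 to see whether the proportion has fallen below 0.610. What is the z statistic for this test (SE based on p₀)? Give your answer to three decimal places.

z = -1.477

p̂ = 85/154 = 0.55195.
Under H₀, SE = √(0.61·0.39/154) = √(0.00154481) = 0.03930.
z = (0.55195 − 0.61)/0.03930 = -0.05805/0.03930 = -1.477.
p-value = P(Z < -1.477) ≈ 0.0698.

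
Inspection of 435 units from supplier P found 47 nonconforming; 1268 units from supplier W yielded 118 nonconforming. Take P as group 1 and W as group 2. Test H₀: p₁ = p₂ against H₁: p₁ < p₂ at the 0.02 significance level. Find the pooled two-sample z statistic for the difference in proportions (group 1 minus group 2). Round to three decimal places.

z = 0.912

p̂₁ = 47/435 ≈ 0.10805, p̂₂ = 118/1268 ≈ 0.09306.
Pooled p̂ = (47+118)/(435+1268) = 165/1703 = 0.09689.
SE = √(0.0875006 × 0.00308749) = 0.01644.
z = (0.10805 − 0.09306)/0.01644 = 0.01499/0.01644 = 0.912.
p-value = P(Z < 0.912) ≈ 0.8191, so at α = 0.02 we fail to reject H₀.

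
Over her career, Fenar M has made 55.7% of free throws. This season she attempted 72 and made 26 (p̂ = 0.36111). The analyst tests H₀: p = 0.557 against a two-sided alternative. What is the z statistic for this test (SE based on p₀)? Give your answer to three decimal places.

z = -3.346

p̂ = 26/72 = 0.36111.
Under H₀, SE = √(0.557·0.443/72) = √(0.0034271) = 0.05854.
z = (0.36111 − 0.557)/0.05854 = -0.19589/0.05854 = -3.346.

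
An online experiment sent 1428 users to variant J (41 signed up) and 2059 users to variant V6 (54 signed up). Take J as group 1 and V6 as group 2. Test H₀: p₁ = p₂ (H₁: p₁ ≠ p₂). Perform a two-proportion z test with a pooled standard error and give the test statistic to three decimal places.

p̂₁ = 41/1428 = 0.028711, p̂₂ = 54/2059 = 0.026226.
Pooled p̂ = (41+54)/(1428+2059) = 95/3487 = 0.027244.
SE = √(p̂(1−p̂)(1/n₁+1/n₂)) = √(0.027244·0.972756·0.00118595) = √(3.14299e-05) = 0.005606.
z = (0.028711 − 0.026226)/0.005606 = 0.002485/0.005606 = 0.443.
p-value = 2·P(Z > 0.443) ≈ 0.6576.

z = 0.443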